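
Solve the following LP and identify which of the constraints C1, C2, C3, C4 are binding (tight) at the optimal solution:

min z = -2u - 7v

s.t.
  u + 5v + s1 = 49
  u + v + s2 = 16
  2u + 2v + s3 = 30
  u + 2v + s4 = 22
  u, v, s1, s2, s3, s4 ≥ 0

At u = 4, v = 9, compute slack b - a·x for each constraint:
  C1: 49 − 49 = 0  (binding)
  C2: 16 − 13 = 3  (slack)
  C3: 30 − 26 = 4  (slack)
  C4: 22 − 22 = 0  (binding)

Optimal: u = 4, v = 9
Binding: C1, C4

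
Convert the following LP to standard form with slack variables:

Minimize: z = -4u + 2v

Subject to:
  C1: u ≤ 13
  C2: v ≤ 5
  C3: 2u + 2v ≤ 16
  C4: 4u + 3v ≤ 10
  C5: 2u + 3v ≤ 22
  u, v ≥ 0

min z = -4u + 2v

s.t.
  u + s1 = 13
  v + s2 = 5
  2u + 2v + s3 = 16
  4u + 3v + s4 = 10
  2u + 3v + s5 = 22
  u, v, s1, s2, s3, s4, s5 ≥ 0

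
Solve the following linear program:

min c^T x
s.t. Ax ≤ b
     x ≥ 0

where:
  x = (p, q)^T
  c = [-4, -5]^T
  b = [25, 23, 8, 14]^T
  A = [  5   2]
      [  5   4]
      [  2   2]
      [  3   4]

Evaluate the objective at each vertex of the feasible region:
  z(0, 0) = 0
  z(4, 0) = -16
  z(2, 2) = -18  ←
  z(0, 3.5) = -17.5
The minimum is at p = 2, q = 2.

p = 2, q = 2, z = -18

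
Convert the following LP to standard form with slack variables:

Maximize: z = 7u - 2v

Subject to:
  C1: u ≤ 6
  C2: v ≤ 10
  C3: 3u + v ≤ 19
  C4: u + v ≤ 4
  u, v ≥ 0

max z = 7u - 2v

s.t.
  u + s1 = 6
  v + s2 = 10
  3u + v + s3 = 19
  u + v + s4 = 4
  u, v, s1, s2, s3, s4 ≥ 0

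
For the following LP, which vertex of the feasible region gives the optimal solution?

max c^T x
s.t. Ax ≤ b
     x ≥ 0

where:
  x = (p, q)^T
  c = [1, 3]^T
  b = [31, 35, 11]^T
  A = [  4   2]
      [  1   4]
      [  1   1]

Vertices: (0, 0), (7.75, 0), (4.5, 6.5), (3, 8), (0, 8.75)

Evaluate the objective at each vertex of the feasible region:
  z(0, 0) = 0
  z(7.75, 0) = 7.75
  z(4.5, 6.5) = 24
  z(3, 8) = 27  ←
  z(0, 8.75) = 26.25
The maximum is at p = 3, q = 8.

(3, 8)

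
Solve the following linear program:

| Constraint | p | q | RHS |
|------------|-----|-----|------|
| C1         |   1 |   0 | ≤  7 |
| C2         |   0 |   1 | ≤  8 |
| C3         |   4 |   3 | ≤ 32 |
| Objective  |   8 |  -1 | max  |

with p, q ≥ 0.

Evaluate the objective at each vertex of the feasible region:
  z(0, 0) = 0
  z(7, 0) = 56  ←
  z(7, 1.333) = 54.67
  z(2, 8) = 8
  z(0, 8) = -8
The maximum is at p = 7, q = 0.

p = 7, q = 0, z = 56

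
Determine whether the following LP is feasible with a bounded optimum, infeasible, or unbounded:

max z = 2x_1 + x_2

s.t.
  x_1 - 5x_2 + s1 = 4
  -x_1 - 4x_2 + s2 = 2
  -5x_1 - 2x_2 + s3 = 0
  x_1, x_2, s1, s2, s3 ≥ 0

Unbounded (objective can increase without bound)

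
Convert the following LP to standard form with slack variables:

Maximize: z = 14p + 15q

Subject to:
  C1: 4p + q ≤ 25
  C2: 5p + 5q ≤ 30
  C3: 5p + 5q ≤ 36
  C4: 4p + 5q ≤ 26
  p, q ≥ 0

max z = 14p + 15q

s.t.
  4p + q + s1 = 25
  5p + 5q + s2 = 30
  5p + 5q + s3 = 36
  4p + 5q + s4 = 26
  p, q, s1, s2, s3, s4 ≥ 0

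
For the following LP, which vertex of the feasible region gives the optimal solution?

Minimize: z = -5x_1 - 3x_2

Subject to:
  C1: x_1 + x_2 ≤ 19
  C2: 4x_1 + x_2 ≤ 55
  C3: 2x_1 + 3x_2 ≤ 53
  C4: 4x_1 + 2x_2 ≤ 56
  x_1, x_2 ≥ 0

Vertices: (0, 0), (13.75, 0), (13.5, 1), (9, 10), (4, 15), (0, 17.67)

Evaluate the objective at each vertex of the feasible region:
  z(0, 0) = 0
  z(13.75, 0) = -68.75
  z(13.5, 1) = -70.5
  z(9, 10) = -75  ←
  z(4, 15) = -65
  z(0, 17.67) = -53
The minimum is at x_1 = 9, x_2 = 10.

(9, 10)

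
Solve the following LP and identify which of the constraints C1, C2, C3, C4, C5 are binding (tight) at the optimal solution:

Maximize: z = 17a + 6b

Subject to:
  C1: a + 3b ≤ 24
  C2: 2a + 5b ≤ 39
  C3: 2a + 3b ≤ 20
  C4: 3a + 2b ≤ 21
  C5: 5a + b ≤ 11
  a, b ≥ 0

At a = 1, b = 6, compute slack b - a·x for each constraint:
  C1: 24 − 19 = 5  (slack)
  C2: 39 − 32 = 7  (slack)
  C3: 20 − 20 = 0  (binding)
  C4: 21 − 15 = 6  (slack)
  C5: 11 − 11 = 0  (binding)

Optimal: a = 1, b = 6
Binding: C3, C5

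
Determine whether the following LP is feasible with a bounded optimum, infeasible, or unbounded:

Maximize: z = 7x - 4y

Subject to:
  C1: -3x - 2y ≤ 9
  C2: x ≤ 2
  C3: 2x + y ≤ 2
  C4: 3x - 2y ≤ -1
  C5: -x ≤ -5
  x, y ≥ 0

Infeasible (no feasible solution exists)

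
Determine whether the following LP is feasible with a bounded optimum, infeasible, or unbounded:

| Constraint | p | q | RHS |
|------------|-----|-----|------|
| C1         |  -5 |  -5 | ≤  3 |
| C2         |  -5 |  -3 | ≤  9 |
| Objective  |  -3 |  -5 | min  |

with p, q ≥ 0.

Unbounded (objective can decrease without bound)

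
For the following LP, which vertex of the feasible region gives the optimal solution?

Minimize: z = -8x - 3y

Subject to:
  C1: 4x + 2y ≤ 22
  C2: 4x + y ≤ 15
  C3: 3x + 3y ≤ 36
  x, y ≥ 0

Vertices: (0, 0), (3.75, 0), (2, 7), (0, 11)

Evaluate the objective at each vertex of the feasible region:
  z(0, 0) = 0
  z(3.75, 0) = -30
  z(2, 7) = -37  ←
  z(0, 11) = -33
The minimum is at x = 2, y = 7.

(2, 7)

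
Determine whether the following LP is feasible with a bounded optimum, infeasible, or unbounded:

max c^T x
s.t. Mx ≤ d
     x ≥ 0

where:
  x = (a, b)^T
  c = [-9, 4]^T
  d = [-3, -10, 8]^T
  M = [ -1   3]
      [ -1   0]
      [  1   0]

Infeasible (no feasible solution exists)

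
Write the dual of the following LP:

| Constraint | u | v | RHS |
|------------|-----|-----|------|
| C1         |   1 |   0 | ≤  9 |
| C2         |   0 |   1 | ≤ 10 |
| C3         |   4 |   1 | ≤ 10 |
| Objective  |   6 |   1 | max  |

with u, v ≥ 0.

Primal max cᵀx s.t. Ax ≤ b, x ≥ 0  →  Dual min bᵀy s.t. Aᵀy ≥ c, y ≥ 0.

Minimize: z = 9y1 + 10y2 + 10y3

Subject to:
  y1 + 4y3 ≥ 6
  y2 + y3 ≥ 1
  y1, y2, y3 ≥ 0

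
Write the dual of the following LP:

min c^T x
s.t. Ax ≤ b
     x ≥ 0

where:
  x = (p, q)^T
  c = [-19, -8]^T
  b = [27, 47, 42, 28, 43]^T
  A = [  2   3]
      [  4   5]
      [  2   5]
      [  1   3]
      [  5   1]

Primal min cᵀx s.t. Ax ≤ b, x ≥ 0  →  Dual max −bᵀy s.t. Aᵀy ≥ −c, y ≥ 0.

Maximize: z = -27y1 - 47y2 - 42y3 - 28y4 - 43y5

Subject to:
  2y1 + 4y2 + 2y3 + y4 + 5y5 ≥ 19
  3y1 + 5y2 + 5y3 + 3y4 + y5 ≥ 8
  y1, y2, y3, y4, y5 ≥ 0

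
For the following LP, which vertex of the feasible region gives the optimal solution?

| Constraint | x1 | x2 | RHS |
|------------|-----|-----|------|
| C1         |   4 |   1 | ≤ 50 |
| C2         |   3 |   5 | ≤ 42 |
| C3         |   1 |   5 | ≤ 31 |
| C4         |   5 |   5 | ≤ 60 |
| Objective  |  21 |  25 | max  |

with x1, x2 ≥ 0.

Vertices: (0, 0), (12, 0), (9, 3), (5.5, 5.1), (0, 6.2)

Evaluate the objective at each vertex of the feasible region:
  z(0, 0) = 0
  z(12, 0) = 252
  z(9, 3) = 264  ←
  z(5.5, 5.1) = 243
  z(0, 6.2) = 155
The maximum is at x1 = 9, x2 = 3.

(9, 3)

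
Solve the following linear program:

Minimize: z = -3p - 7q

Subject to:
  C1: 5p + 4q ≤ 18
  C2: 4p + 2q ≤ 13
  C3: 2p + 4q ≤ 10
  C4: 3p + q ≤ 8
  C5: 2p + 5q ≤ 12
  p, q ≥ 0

Evaluate the objective at each vertex of the feasible region:
  z(0, 0) = 0
  z(2.667, 0) = -8
  z(2.2, 1.4) = -16.4
  z(1, 2) = -17  ←
  z(0, 2.4) = -16.8
The minimum is at p = 1, q = 2.

p = 1, q = 2, z = -17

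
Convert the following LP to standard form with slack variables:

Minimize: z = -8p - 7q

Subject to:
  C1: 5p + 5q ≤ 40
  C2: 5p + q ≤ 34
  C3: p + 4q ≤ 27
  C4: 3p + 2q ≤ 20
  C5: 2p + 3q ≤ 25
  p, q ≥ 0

min z = -8p - 7q

s.t.
  5p + 5q + s1 = 40
  5p + q + s2 = 34
  p + 4q + s3 = 27
  3p + 2q + s4 = 20
  2p + 3q + s5 = 25
  p, q, s1, s2, s3, s4, s5 ≥ 0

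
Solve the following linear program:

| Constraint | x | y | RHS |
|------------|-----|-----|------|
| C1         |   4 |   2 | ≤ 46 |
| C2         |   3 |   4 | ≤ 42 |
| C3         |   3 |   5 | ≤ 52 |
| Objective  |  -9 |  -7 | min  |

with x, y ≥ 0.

Evaluate the objective at each vertex of the feasible region:
  z(0, 0) = 0
  z(11.5, 0) = -103.5
  z(10, 3) = -111  ←
  z(0.6667, 10) = -76
  z(0, 10.4) = -72.8
The minimum is at x = 10, y = 3.

x = 10, y = 3, z = -111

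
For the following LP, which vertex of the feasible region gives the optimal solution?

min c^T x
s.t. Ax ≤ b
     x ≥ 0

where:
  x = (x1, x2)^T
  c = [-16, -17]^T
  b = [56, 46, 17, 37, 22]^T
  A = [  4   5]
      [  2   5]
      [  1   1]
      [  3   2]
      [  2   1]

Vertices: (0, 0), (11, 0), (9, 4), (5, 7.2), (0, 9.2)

Evaluate the objective at each vertex of the feasible region:
  z(0, 0) = 0
  z(11, 0) = -176
  z(9, 4) = -212  ←
  z(5, 7.2) = -202.4
  z(0, 9.2) = -156.4
The minimum is at x1 = 9, x2 = 4.

(9, 4)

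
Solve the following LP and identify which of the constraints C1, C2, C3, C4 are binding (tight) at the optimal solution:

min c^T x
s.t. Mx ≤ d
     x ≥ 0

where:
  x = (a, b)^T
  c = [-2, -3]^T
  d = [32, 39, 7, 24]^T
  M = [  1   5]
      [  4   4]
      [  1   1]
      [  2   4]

At a = 2, b = 5, compute slack b - a·x for each constraint:
  C1: 32 − 27 = 5  (slack)
  C2: 39 − 28 = 11  (slack)
  C3: 7 − 7 = 0  (binding)
  C4: 24 − 24 = 0  (binding)

Optimal: a = 2, b = 5
Binding: C3, C4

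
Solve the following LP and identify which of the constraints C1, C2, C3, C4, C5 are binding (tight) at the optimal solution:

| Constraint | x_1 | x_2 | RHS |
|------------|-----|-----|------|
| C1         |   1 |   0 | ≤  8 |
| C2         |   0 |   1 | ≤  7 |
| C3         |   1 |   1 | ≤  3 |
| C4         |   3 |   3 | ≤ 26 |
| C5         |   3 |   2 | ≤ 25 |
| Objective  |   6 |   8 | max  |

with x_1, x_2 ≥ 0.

At x_1 = 0, x_2 = 3, compute slack b - a·x for each constraint:
  C1: 8 − 0 = 8  (slack)
  C2: 7 − 3 = 4  (slack)
  C3: 3 − 3 = 0  (binding)
  C4: 26 − 9 = 17  (slack)
  C5: 25 − 6 = 19  (slack)

Optimal: x_1 = 0, x_2 = 3
Binding: C3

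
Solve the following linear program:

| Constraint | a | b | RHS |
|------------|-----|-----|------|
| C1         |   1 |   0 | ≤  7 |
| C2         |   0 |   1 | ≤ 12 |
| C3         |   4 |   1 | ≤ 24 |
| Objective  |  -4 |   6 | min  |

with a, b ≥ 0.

Evaluate the objective at each vertex of the feasible region:
  z(0, 0) = 0
  z(6, 0) = -24  ←
  z(3, 12) = 60
  z(0, 12) = 72
The minimum is at a = 6, b = 0.

a = 6, b = 0, z = -24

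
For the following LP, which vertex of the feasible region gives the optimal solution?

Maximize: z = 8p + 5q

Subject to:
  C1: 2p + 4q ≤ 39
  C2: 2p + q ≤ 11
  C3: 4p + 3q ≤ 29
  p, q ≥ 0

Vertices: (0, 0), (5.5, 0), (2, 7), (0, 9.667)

Evaluate the objective at each vertex of the feasible region:
  z(0, 0) = 0
  z(5.5, 0) = 44
  z(2, 7) = 51  ←
  z(0, 9.667) = 48.33
The maximum is at p = 2, q = 7.

(2, 7)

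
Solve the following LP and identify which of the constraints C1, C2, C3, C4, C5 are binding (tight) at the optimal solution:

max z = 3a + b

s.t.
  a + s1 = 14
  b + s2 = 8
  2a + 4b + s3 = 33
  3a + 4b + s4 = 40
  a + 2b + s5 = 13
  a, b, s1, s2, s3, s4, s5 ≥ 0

At a = 13, b = 0, compute slack b - a·x for each constraint:
  C1: 14 − 13 = 1  (slack)
  C2: 8 − 0 = 8  (slack)
  C3: 33 − 26 = 7  (slack)
  C4: 40 − 39 = 1  (slack)
  C5: 13 − 13 = 0  (binding)

Optimal: a = 13, b = 0
Binding: C5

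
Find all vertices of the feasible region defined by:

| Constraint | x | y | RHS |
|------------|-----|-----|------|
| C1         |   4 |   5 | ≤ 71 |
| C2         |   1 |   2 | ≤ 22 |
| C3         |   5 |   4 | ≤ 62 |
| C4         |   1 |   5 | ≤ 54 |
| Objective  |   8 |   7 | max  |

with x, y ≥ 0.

(0, 0), (12.4, 0), (6, 8), (0.6667, 10.67), (0, 10.8)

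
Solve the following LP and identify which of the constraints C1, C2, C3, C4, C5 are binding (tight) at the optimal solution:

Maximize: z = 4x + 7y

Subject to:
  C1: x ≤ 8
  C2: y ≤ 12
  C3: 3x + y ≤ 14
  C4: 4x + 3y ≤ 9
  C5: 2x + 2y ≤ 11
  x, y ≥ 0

At x = 0, y = 3, compute slack b - a·x for each constraint:
  C1: 8 − 0 = 8  (slack)
  C2: 12 − 3 = 9  (slack)
  C3: 14 − 3 = 11  (slack)
  C4: 9 − 9 = 0  (binding)
  C5: 11 − 6 = 5  (slack)

Optimal: x = 0, y = 3
Binding: C4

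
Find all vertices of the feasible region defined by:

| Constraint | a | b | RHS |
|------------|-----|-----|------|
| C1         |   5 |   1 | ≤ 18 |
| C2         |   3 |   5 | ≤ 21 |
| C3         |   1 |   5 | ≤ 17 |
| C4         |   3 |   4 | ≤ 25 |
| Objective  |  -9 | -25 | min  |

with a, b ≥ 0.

(0, 0), (3.6, 0), (3.136, 2.318), (2, 3), (0, 3.4)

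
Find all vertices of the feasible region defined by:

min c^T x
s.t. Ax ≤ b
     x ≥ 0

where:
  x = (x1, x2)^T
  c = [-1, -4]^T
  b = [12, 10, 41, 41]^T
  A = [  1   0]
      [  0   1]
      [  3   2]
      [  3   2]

(0, 0), (12, 0), (12, 2.5), (7, 10), (0, 10)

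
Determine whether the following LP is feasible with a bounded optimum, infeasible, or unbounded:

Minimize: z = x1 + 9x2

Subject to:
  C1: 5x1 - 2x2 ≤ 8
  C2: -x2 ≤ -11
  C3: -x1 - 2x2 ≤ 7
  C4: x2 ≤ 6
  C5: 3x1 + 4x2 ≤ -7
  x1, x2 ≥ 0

Infeasible (no feasible solution exists)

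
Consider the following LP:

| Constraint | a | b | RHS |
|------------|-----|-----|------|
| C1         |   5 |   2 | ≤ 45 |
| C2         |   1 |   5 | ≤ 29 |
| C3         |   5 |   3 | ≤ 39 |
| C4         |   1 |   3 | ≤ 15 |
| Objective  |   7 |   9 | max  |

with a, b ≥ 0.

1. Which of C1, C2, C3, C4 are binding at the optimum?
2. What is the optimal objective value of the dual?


1. C3, C4
2. 69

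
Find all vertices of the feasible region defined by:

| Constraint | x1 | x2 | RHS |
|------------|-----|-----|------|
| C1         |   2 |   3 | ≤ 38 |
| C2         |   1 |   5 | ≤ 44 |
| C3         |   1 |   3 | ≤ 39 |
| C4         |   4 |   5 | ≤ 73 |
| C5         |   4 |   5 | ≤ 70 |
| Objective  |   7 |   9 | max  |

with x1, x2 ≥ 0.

(0, 0), (17.5, 0), (10, 6), (8.286, 7.143), (0, 8.8)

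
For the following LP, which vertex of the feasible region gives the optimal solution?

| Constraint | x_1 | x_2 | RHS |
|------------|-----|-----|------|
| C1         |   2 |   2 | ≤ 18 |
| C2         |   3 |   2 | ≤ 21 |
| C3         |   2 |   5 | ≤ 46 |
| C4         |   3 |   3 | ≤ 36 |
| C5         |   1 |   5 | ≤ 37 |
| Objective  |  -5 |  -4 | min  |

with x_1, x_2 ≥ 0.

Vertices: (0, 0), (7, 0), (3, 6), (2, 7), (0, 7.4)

Evaluate the objective at each vertex of the feasible region:
  z(0, 0) = 0
  z(7, 0) = -35
  z(3, 6) = -39  ←
  z(2, 7) = -38
  z(0, 7.4) = -29.6
The minimum is at x_1 = 3, x_2 = 6.

(3, 6)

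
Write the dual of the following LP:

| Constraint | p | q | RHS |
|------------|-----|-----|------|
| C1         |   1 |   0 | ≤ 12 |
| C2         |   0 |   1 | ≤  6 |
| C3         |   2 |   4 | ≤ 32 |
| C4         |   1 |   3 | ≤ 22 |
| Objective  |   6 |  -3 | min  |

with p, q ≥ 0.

Primal min cᵀx s.t. Ax ≤ b, x ≥ 0  →  Dual max −bᵀy s.t. Aᵀy ≥ −c, y ≥ 0.

Maximize: z = -12y1 - 6y2 - 32y3 - 22y4

Subject to:
  y1 + 2y3 + y4 ≥ -6
  y2 + 4y3 + 3y4 ≥ 3
  y1, y2, y3, y4 ≥ 0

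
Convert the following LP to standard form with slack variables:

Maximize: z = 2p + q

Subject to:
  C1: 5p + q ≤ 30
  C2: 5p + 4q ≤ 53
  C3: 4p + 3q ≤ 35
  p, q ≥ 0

max z = 2p + q

s.t.
  5p + q + s1 = 30
  5p + 4q + s2 = 53
  4p + 3q + s3 = 35
  p, q, s1, s2, s3 ≥ 0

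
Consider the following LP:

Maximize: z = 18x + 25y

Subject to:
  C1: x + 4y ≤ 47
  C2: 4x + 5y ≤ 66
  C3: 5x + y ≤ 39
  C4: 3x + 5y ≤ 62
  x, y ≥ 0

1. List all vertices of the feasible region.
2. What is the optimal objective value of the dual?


1. (0, 0), (7.8, 0), (6.143, 8.286), (4, 10), (1.857, 11.29), (0, 11.75)
2. 322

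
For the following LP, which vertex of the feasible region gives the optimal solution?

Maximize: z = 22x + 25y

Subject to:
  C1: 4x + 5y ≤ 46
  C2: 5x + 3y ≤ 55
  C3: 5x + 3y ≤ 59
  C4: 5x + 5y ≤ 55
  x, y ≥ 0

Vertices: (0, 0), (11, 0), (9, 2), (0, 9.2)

Evaluate the objective at each vertex of the feasible region:
  z(0, 0) = 0
  z(11, 0) = 242
  z(9, 2) = 248  ←
  z(0, 9.2) = 230
The maximum is at x = 9, y = 2.

(9, 2)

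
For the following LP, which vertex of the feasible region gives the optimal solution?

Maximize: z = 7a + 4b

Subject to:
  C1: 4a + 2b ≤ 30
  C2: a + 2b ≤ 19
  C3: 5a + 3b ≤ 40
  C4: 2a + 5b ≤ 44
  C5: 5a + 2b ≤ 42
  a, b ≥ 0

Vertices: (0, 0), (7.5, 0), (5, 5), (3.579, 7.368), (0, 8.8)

Evaluate the objective at each vertex of the feasible region:
  z(0, 0) = 0
  z(7.5, 0) = 52.5
  z(5, 5) = 55  ←
  z(3.579, 7.368) = 54.53
  z(0, 8.8) = 35.2
The maximum is at a = 5, b = 5.

(5, 5)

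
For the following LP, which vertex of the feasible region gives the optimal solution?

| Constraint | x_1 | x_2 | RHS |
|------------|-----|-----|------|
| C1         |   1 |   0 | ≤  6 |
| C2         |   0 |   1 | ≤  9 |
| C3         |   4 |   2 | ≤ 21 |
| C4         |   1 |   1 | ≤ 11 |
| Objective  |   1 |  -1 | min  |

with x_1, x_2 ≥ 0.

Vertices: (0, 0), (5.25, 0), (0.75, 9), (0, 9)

Evaluate the objective at each vertex of the feasible region:
  z(0, 0) = 0
  z(5.25, 0) = 5.25
  z(0.75, 9) = -8.25
  z(0, 9) = -9  ←
The minimum is at x_1 = 0, x_2 = 9.

(0, 9)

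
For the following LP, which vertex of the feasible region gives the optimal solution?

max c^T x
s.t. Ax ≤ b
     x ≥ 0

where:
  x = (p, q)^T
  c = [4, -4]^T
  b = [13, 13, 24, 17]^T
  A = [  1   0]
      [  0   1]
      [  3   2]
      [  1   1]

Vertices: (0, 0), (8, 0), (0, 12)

Evaluate the objective at each vertex of the feasible region:
  z(0, 0) = 0
  z(8, 0) = 32  ←
  z(0, 12) = -48
The maximum is at p = 8, q = 0.

(8, 0)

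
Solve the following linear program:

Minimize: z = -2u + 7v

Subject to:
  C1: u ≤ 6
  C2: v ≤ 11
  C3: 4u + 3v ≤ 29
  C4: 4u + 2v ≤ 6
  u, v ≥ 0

Evaluate the objective at each vertex of the feasible region:
  z(0, 0) = 0
  z(1.5, 0) = -3  ←
  z(0, 3) = 21
The minimum is at u = 1.5, v = 0.

u = 1.5, v = 0, z = -3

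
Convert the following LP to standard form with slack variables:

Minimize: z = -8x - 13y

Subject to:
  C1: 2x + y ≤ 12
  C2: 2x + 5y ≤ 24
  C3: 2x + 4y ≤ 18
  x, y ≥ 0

min z = -8x - 13y

s.t.
  2x + y + s1 = 12
  2x + 5y + s2 = 24
  2x + 4y + s3 = 18
  x, y, s1, s2, s3 ≥ 0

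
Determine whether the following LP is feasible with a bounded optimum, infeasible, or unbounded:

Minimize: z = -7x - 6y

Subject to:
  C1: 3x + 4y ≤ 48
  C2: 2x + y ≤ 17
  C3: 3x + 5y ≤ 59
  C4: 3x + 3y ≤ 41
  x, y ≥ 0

Feasible with a bounded optimal solution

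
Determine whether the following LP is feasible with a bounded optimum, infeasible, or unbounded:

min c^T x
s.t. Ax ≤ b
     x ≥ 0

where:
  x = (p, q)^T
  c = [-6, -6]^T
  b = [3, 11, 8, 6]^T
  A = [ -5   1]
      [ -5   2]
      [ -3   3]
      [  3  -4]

Unbounded (objective can decrease without bound)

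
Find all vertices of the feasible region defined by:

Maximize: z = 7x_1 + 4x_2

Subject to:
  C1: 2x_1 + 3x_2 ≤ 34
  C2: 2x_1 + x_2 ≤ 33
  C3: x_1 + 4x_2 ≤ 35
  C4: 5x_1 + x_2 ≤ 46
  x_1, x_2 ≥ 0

(0, 0), (9.2, 0), (8, 6), (6.2, 7.2), (0, 8.75)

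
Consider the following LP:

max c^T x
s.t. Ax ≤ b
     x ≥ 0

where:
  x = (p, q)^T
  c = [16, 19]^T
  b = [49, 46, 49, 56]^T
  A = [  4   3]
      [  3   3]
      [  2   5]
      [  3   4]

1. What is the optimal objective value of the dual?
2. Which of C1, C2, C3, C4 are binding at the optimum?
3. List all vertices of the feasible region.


1. 245
2. C1, C3
3. (0, 0), (12.25, 0), (7, 7), (0, 9.8)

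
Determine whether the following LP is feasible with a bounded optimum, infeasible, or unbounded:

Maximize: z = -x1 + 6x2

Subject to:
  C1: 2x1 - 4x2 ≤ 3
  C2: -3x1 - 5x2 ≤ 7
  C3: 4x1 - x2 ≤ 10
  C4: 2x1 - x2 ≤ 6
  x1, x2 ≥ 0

Unbounded (objective can increase without bound)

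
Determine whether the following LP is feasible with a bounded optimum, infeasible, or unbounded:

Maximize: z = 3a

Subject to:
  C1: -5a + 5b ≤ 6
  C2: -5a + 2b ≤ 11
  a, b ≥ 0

Unbounded (objective can increase without bound)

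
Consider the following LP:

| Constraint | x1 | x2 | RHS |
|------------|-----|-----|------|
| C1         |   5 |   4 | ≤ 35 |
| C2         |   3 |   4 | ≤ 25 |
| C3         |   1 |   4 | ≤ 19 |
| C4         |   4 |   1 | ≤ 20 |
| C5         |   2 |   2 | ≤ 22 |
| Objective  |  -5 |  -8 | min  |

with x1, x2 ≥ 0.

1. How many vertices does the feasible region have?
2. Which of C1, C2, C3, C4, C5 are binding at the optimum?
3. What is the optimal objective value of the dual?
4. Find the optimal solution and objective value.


1. 5
2. C2, C3
3. -47
4. x1 = 3, x2 = 4, z = -47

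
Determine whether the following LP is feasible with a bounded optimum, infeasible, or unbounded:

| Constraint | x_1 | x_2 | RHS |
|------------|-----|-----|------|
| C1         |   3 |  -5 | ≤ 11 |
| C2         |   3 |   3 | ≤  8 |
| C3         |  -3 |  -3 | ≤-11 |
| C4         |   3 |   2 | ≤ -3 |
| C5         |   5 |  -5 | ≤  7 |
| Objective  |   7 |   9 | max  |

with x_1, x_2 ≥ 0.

Infeasible (no feasible solution exists)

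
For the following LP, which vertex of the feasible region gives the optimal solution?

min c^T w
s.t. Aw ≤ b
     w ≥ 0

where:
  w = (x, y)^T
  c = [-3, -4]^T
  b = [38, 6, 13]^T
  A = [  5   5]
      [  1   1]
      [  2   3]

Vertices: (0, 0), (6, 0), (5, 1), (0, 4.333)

Evaluate the objective at each vertex of the feasible region:
  z(0, 0) = 0
  z(6, 0) = -18
  z(5, 1) = -19  ←
  z(0, 4.333) = -17.33
The minimum is at x = 5, y = 1.

(5, 1)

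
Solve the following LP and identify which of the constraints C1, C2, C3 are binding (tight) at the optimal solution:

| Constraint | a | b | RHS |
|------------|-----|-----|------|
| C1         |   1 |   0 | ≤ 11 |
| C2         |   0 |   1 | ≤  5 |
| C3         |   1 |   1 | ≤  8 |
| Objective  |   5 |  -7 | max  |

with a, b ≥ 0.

At a = 8, b = 0, compute slack b - a·x for each constraint:
  C1: 11 − 8 = 3  (slack)
  C2: 5 − 0 = 5  (slack)
  C3: 8 − 8 = 0  (binding)

Optimal: a = 8, b = 0
Binding: C3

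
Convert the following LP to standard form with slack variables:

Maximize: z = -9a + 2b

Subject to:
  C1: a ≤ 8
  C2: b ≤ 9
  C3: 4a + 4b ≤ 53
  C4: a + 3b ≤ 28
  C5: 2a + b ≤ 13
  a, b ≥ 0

max z = -9a + 2b

s.t.
  a + s1 = 8
  b + s2 = 9
  4a + 4b + s3 = 53
  a + 3b + s4 = 28
  2a + b + s5 = 13
  a, b, s1, s2, s3, s4, s5 ≥ 0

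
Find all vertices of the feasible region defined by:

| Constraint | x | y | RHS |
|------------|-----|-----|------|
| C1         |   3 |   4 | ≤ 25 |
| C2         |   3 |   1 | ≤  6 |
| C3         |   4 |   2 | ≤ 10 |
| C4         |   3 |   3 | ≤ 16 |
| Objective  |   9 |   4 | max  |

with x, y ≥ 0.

(0, 0), (2, 0), (1, 3), (0, 5)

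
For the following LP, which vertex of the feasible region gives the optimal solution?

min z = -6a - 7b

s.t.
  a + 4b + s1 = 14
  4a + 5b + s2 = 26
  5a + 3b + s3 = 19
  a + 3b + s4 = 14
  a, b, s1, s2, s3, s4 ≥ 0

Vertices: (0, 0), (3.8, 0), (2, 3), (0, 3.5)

Evaluate the objective at each vertex of the feasible region:
  z(0, 0) = 0
  z(3.8, 0) = -22.8
  z(2, 3) = -33  ←
  z(0, 3.5) = -24.5
The minimum is at a = 2, b = 3.

(2, 3)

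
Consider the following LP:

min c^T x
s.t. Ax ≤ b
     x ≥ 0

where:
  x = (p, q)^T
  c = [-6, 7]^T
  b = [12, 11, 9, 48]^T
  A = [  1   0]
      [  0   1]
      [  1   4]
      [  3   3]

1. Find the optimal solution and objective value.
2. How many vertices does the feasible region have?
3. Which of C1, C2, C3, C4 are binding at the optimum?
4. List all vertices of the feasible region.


1. p = 9, q = 0, z = -54
2. 3
3. C3
4. (0, 0), (9, 0), (0, 2.25)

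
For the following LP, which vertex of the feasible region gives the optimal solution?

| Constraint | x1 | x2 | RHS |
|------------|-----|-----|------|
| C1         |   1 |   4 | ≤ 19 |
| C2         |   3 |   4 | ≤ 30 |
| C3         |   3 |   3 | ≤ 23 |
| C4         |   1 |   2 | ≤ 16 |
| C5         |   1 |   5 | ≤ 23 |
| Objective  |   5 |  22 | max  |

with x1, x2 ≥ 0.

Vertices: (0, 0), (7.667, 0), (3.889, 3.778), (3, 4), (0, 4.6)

Evaluate the objective at each vertex of the feasible region:
  z(0, 0) = 0
  z(7.667, 0) = 38.33
  z(3.889, 3.778) = 102.6
  z(3, 4) = 103  ←
  z(0, 4.6) = 101.2
The maximum is at x1 = 3, x2 = 4.

(3, 4)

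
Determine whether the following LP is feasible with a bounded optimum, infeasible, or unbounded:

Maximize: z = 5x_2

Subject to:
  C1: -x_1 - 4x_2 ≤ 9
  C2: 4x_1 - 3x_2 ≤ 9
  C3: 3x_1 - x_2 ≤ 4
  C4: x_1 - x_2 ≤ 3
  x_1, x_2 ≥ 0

Unbounded (objective can increase without bound)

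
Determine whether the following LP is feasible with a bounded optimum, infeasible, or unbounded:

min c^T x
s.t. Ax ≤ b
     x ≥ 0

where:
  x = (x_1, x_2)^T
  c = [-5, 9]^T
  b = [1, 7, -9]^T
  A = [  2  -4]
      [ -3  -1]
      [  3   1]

Infeasible (no feasible solution exists)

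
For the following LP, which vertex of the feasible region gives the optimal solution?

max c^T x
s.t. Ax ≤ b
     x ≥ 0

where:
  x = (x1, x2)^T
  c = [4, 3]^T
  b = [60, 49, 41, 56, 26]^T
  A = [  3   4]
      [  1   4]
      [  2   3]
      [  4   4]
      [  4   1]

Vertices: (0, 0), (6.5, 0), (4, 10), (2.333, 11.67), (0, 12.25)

Evaluate the objective at each vertex of the feasible region:
  z(0, 0) = 0
  z(6.5, 0) = 26
  z(4, 10) = 46  ←
  z(2.333, 11.67) = 44.33
  z(0, 12.25) = 36.75
The maximum is at x1 = 4, x2 = 10.

(4, 10)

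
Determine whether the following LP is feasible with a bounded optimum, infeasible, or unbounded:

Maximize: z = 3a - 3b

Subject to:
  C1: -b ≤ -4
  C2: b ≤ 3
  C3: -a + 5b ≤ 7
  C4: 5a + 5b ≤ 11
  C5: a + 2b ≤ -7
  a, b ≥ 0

Infeasible (no feasible solution exists)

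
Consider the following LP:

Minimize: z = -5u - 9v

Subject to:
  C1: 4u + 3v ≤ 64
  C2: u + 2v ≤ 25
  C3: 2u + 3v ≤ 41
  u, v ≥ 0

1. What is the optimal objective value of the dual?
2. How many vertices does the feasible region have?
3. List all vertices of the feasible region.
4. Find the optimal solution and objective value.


1. -116
2. 5
3. (0, 0), (16, 0), (11.5, 6), (7, 9), (0, 12.5)
4. u = 7, v = 9, z = -116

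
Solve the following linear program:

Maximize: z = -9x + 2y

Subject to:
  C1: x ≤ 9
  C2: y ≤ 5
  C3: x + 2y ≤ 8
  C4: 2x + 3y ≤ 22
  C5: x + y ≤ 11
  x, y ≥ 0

Evaluate the objective at each vertex of the feasible region:
  z(0, 0) = 0
  z(8, 0) = -72
  z(0, 4) = 8  ←
The maximum is at x = 0, y = 4.

x = 0, y = 4, z = 8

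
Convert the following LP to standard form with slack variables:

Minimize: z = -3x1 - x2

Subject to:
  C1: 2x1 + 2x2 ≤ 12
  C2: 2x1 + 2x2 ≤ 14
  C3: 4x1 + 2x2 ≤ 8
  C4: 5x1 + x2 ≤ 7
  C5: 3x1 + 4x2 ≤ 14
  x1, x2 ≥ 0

min z = -3x1 - x2

s.t.
  2x1 + 2x2 + s1 = 12
  2x1 + 2x2 + s2 = 14
  4x1 + 2x2 + s3 = 8
  5x1 + x2 + s4 = 7
  3x1 + 4x2 + s5 = 14
  x1, x2, s1, s2, s3, s4, s5 ≥ 0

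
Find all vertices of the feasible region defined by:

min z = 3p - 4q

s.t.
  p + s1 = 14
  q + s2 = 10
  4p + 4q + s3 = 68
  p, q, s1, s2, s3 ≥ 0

(0, 0), (14, 0), (14, 3), (7, 10), (0, 10)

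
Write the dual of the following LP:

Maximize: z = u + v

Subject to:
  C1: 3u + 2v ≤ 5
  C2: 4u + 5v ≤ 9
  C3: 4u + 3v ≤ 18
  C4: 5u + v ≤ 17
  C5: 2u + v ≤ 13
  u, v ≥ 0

Primal max cᵀx s.t. Ax ≤ b, x ≥ 0  →  Dual min bᵀy s.t. Aᵀy ≥ c, y ≥ 0.

Minimize: z = 5y1 + 9y2 + 18y3 + 17y4 + 13y5

Subject to:
  3y1 + 4y2 + 4y3 + 5y4 + 2y5 ≥ 1
  2y1 + 5y2 + 3y3 + y4 + y5 ≥ 1
  y1, y2, y3, y4, y5 ≥ 0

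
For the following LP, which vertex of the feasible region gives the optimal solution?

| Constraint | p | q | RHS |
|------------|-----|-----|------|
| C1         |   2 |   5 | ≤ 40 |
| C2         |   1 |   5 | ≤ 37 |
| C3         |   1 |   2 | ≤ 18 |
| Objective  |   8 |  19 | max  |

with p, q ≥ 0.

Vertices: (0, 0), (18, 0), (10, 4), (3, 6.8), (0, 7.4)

Evaluate the objective at each vertex of the feasible region:
  z(0, 0) = 0
  z(18, 0) = 144
  z(10, 4) = 156  ←
  z(3, 6.8) = 153.2
  z(0, 7.4) = 140.6
The maximum is at p = 10, q = 4.

(10, 4)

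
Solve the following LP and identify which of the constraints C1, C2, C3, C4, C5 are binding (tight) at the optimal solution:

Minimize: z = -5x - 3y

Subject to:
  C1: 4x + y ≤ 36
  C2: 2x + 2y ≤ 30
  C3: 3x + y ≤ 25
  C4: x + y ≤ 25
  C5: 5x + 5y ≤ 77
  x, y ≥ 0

At x = 5, y = 10, compute slack b - a·x for each constraint:
  C1: 36 − 30 = 6  (slack)
  C2: 30 − 30 = 0  (binding)
  C3: 25 − 25 = 0  (binding)
  C4: 25 − 15 = 10  (slack)
  C5: 77 − 75 = 2  (slack)

Optimal: x = 5, y = 10
Binding: C2, C3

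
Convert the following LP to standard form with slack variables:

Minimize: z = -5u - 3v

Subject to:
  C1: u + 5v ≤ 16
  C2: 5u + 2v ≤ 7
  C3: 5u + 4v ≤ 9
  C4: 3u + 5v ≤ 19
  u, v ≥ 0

min z = -5u - 3v

s.t.
  u + 5v + s1 = 16
  5u + 2v + s2 = 7
  5u + 4v + s3 = 9
  3u + 5v + s4 = 19
  u, v, s1, s2, s3, s4 ≥ 0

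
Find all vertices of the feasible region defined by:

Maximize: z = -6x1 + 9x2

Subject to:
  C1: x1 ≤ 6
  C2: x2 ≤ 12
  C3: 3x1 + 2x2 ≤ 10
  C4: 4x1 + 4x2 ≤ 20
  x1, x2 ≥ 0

(0, 0), (3.333, 0), (0, 5)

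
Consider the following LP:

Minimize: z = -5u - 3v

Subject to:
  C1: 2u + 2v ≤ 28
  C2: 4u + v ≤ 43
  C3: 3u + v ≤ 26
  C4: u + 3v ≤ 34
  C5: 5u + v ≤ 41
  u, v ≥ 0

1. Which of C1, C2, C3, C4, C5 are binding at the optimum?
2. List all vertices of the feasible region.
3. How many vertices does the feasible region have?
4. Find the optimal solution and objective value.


1. C1, C3
2. (0, 0), (8.2, 0), (7.5, 3.5), (6, 8), (4, 10), (0, 11.33)
3. 6
4. u = 6, v = 8, z = -54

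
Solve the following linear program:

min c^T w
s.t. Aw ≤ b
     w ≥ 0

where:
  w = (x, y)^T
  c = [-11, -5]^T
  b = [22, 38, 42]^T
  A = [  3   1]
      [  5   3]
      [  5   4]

Evaluate the objective at each vertex of the feasible region:
  z(0, 0) = 0
  z(7.333, 0) = -80.67
  z(7, 1) = -82  ←
  z(5.2, 4) = -77.2
  z(0, 10.5) = -52.5
The minimum is at x = 7, y = 1.

x = 7, y = 1, z = -82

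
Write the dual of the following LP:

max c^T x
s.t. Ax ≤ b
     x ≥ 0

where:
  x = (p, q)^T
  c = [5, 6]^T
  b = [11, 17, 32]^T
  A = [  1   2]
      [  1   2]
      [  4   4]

Primal max cᵀx s.t. Ax ≤ b, x ≥ 0  →  Dual min bᵀy s.t. Aᵀy ≥ c, y ≥ 0.

Minimize: z = 11y1 + 17y2 + 32y3

Subject to:
  y1 + y2 + 4y3 ≥ 5
  2y1 + 2y2 + 4y3 ≥ 6
  y1, y2, y3 ≥ 0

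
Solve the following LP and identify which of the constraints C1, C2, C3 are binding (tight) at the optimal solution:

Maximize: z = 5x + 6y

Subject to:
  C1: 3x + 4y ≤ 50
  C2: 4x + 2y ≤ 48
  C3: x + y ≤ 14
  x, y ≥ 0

At x = 6, y = 8, compute slack b - a·x for each constraint:
  C1: 50 − 50 = 0  (binding)
  C2: 48 − 40 = 8  (slack)
  C3: 14 − 14 = 0  (binding)

Optimal: x = 6, y = 8
Binding: C1, C3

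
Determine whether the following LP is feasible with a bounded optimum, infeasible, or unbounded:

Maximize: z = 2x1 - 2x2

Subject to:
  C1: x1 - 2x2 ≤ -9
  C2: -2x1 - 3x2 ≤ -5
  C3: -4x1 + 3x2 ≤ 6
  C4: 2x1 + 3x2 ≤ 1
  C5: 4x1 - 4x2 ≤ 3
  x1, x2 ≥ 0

Infeasible (no feasible solution exists)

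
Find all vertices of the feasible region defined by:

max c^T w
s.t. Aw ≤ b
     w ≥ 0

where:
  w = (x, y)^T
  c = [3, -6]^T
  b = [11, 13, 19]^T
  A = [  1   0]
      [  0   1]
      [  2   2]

(0, 0), (9.5, 0), (0, 9.5)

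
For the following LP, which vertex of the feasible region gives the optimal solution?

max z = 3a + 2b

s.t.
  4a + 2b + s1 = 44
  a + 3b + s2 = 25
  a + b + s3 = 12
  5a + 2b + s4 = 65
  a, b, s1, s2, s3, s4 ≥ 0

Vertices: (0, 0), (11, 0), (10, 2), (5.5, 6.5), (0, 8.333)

Evaluate the objective at each vertex of the feasible region:
  z(0, 0) = 0
  z(11, 0) = 33
  z(10, 2) = 34  ←
  z(5.5, 6.5) = 29.5
  z(0, 8.333) = 16.67
The maximum is at a = 10, b = 2.

(10, 2)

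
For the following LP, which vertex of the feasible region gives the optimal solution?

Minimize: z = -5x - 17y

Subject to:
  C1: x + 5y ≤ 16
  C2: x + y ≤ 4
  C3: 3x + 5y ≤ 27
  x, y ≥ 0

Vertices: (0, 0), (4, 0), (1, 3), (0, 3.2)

Evaluate the objective at each vertex of the feasible region:
  z(0, 0) = 0
  z(4, 0) = -20
  z(1, 3) = -56  ←
  z(0, 3.2) = -54.4
The minimum is at x = 1, y = 3.

(1, 3)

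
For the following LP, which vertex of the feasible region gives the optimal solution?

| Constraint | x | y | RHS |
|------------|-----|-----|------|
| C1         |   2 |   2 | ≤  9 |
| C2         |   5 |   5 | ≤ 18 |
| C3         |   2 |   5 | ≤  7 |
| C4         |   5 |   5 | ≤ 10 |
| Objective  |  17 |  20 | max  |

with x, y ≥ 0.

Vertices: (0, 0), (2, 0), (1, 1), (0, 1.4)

Evaluate the objective at each vertex of the feasible region:
  z(0, 0) = 0
  z(2, 0) = 34
  z(1, 1) = 37  ←
  z(0, 1.4) = 28
The maximum is at x = 1, y = 1.

(1, 1)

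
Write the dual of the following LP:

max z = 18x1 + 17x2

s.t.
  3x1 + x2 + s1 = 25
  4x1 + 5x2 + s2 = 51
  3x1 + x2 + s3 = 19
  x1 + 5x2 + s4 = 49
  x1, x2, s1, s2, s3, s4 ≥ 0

Primal max cᵀx s.t. Ax ≤ b, x ≥ 0  →  Dual min bᵀy s.t. Aᵀy ≥ c, y ≥ 0.

Minimize: z = 25y1 + 51y2 + 19y3 + 49y4

Subject to:
  3y1 + 4y2 + 3y3 + y4 ≥ 18
  y1 + 5y2 + y3 + 5y4 ≥ 17
  y1, y2, y3, y4 ≥ 0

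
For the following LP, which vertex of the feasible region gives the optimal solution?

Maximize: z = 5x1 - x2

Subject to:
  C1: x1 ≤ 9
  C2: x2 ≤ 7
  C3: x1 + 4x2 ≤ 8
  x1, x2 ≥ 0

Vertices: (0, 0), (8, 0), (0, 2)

Evaluate the objective at each vertex of the feasible region:
  z(0, 0) = 0
  z(8, 0) = 40  ←
  z(0, 2) = -2
The maximum is at x1 = 8, x2 = 0.

(8, 0)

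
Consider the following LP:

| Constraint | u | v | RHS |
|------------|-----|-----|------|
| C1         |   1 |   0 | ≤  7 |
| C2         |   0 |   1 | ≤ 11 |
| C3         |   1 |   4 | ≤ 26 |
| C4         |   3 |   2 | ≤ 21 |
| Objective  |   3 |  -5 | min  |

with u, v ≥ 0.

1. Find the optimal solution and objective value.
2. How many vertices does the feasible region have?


1. u = 0, v = 6.5, z = -32.5
2. 4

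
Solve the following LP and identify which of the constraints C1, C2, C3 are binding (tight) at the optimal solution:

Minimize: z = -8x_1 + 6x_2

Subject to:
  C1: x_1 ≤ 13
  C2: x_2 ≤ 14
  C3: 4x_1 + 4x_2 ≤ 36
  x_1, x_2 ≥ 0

At x_1 = 9, x_2 = 0, compute slack b - a·x for each constraint:
  C1: 13 − 9 = 4  (slack)
  C2: 14 − 0 = 14  (slack)
  C3: 36 − 36 = 0  (binding)

Optimal: x_1 = 9, x_2 = 0
Binding: C3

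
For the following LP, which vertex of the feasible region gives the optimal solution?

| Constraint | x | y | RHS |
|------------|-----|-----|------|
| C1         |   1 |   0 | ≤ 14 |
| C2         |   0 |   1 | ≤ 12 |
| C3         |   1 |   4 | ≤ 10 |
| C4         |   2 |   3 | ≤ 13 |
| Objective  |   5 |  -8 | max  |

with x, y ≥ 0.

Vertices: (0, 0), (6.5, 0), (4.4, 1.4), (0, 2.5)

Evaluate the objective at each vertex of the feasible region:
  z(0, 0) = 0
  z(6.5, 0) = 32.5  ←
  z(4.4, 1.4) = 10.8
  z(0, 2.5) = -20
The maximum is at x = 6.5, y = 0.

(6.5, 0)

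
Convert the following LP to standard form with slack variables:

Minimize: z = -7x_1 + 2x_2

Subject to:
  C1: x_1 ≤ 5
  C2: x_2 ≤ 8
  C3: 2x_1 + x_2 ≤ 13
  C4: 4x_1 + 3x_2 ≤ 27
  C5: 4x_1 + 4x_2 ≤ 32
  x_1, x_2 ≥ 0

min z = -7x_1 + 2x_2

s.t.
  x_1 + s1 = 5
  x_2 + s2 = 8
  2x_1 + x_2 + s3 = 13
  4x_1 + 3x_2 + s4 = 27
  4x_1 + 4x_2 + s5 = 32
  x_1, x_2, s1, s2, s3, s4, s5 ≥ 0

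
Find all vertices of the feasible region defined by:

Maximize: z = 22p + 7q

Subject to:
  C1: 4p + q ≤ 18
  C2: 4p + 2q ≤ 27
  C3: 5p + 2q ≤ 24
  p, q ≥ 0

(0, 0), (4.5, 0), (4, 2), (0, 12)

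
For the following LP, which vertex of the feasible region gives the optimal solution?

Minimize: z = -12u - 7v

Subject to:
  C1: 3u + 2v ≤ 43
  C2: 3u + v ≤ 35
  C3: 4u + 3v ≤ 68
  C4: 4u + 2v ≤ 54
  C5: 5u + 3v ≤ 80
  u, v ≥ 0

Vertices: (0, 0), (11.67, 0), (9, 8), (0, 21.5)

Evaluate the objective at each vertex of the feasible region:
  z(0, 0) = 0
  z(11.67, 0) = -140
  z(9, 8) = -164  ←
  z(0, 21.5) = -150.5
The minimum is at u = 9, v = 8.

(9, 8)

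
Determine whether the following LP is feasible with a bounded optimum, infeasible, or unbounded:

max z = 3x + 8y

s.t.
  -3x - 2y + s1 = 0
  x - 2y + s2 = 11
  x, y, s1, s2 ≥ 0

Unbounded (objective can increase without bound)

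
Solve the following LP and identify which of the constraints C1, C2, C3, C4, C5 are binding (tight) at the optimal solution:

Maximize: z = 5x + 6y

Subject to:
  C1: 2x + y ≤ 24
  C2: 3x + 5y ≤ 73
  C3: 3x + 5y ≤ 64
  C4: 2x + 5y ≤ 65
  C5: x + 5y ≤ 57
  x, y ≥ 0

At x = 8, y = 8, compute slack b - a·x for each constraint:
  C1: 24 − 24 = 0  (binding)
  C2: 73 − 64 = 9  (slack)
  C3: 64 − 64 = 0  (binding)
  C4: 65 − 56 = 9  (slack)
  C5: 57 − 48 = 9  (slack)

Optimal: x = 8, y = 8
Binding: C1, C3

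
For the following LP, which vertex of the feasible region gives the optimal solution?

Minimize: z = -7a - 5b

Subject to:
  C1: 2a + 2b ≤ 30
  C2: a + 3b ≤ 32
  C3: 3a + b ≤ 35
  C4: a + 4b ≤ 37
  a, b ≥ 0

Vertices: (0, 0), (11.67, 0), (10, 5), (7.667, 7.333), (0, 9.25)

Evaluate the objective at each vertex of the feasible region:
  z(0, 0) = 0
  z(11.67, 0) = -81.67
  z(10, 5) = -95  ←
  z(7.667, 7.333) = -90.33
  z(0, 9.25) = -46.25
The minimum is at a = 10, b = 5.

(10, 5)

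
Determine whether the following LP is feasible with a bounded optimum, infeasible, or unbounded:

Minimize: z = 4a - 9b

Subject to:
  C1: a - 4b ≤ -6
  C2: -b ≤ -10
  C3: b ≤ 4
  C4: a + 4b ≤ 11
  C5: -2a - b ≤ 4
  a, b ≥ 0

Infeasible (no feasible solution exists)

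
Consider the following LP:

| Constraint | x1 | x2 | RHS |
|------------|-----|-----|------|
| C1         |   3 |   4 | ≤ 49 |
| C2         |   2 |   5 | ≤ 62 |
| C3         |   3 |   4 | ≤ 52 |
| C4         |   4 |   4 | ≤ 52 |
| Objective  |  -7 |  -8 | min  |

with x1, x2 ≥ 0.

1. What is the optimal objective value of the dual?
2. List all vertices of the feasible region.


1. -101
2. (0, 0), (13, 0), (3, 10), (0, 12.25)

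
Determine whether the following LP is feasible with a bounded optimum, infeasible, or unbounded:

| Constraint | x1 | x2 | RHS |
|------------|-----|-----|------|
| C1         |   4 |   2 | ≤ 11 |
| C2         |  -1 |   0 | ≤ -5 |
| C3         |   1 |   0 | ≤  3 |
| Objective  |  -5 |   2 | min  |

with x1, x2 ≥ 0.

Infeasible (no feasible solution exists)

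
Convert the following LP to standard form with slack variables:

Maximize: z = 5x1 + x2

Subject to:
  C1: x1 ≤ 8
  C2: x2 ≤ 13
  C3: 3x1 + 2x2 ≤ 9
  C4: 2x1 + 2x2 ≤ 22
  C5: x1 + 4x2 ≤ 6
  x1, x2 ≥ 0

max z = 5x1 + x2

s.t.
  x1 + s1 = 8
  x2 + s2 = 13
  3x1 + 2x2 + s3 = 9
  2x1 + 2x2 + s4 = 22
  x1 + 4x2 + s5 = 6
  x1, x2, s1, s2, s3, s4, s5 ≥ 0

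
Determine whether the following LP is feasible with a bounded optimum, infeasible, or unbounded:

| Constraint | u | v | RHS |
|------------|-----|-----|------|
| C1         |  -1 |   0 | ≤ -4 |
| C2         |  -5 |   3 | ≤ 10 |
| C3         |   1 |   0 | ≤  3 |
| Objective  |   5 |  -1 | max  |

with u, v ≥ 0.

Infeasible (no feasible solution exists)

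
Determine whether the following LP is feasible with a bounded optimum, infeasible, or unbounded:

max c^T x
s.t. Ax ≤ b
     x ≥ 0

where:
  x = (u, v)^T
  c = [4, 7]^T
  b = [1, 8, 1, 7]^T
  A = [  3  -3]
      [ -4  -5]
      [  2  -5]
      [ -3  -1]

Unbounded (objective can increase without bound)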